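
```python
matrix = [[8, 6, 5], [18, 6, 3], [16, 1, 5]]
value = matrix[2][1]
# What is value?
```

matrix[2] = [16, 1, 5]. Taking column 1 of that row yields 1.

1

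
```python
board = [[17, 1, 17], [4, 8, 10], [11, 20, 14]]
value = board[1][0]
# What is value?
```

board[1] = [4, 8, 10]. Taking column 0 of that row yields 4.

4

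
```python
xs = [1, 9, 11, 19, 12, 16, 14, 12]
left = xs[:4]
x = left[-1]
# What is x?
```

xs has length 8. The slice xs[:4] selects indices [0, 1, 2, 3] (0->1, 1->9, 2->11, 3->19), giving [1, 9, 11, 19]. So left = [1, 9, 11, 19]. Then left[-1] = 19.

19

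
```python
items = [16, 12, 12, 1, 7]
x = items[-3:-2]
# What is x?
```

items has length 5. The slice items[-3:-2] selects indices [2] (2->12), giving [12].

[12]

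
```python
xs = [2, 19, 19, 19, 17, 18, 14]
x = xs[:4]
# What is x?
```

xs has length 7. The slice xs[:4] selects indices [0, 1, 2, 3] (0->2, 1->19, 2->19, 3->19), giving [2, 19, 19, 19].

[2, 19, 19, 19]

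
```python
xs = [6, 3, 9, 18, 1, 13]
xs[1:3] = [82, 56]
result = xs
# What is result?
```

xs starts as [6, 3, 9, 18, 1, 13] (length 6). The slice xs[1:3] covers indices [1, 2] with values [3, 9]. Replacing that slice with [82, 56] (same length) produces [6, 82, 56, 18, 1, 13].

[6, 82, 56, 18, 1, 13]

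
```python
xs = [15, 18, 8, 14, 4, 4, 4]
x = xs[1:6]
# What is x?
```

xs has length 7. The slice xs[1:6] selects indices [1, 2, 3, 4, 5] (1->18, 2->8, 3->14, 4->4, 5->4), giving [18, 8, 14, 4, 4].

[18, 8, 14, 4, 4]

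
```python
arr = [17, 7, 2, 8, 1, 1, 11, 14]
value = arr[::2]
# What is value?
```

arr has length 8. The slice arr[::2] selects indices [0, 2, 4, 6] (0->17, 2->2, 4->1, 6->11), giving [17, 2, 1, 11].

[17, 2, 1, 11]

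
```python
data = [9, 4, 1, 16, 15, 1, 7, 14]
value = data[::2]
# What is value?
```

data has length 8. The slice data[::2] selects indices [0, 2, 4, 6] (0->9, 2->1, 4->15, 6->7), giving [9, 1, 15, 7].

[9, 1, 15, 7]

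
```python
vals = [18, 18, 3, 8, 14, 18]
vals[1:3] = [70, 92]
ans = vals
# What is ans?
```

vals starts as [18, 18, 3, 8, 14, 18] (length 6). The slice vals[1:3] covers indices [1, 2] with values [18, 3]. Replacing that slice with [70, 92] (same length) produces [18, 70, 92, 8, 14, 18].

[18, 70, 92, 8, 14, 18]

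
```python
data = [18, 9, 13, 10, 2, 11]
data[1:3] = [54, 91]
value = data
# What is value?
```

data starts as [18, 9, 13, 10, 2, 11] (length 6). The slice data[1:3] covers indices [1, 2] with values [9, 13]. Replacing that slice with [54, 91] (same length) produces [18, 54, 91, 10, 2, 11].

[18, 54, 91, 10, 2, 11]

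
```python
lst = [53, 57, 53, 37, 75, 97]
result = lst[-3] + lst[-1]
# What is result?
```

lst has length 6. Negative index -3 maps to positive index 6 + (-3) = 3. lst[3] = 37.
lst has length 6. Negative index -1 maps to positive index 6 + (-1) = 5. lst[5] = 97.
Sum: 37 + 97 = 134.

134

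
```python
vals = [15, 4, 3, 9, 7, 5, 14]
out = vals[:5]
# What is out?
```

vals has length 7. The slice vals[:5] selects indices [0, 1, 2, 3, 4] (0->15, 1->4, 2->3, 3->9, 4->7), giving [15, 4, 3, 9, 7].

[15, 4, 3, 9, 7]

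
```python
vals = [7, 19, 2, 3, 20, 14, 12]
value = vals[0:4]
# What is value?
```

vals has length 7. The slice vals[0:4] selects indices [0, 1, 2, 3] (0->7, 1->19, 2->2, 3->3), giving [7, 19, 2, 3].

[7, 19, 2, 3]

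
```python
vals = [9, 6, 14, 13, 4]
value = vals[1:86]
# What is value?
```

vals has length 5. The slice vals[1:86] selects indices [1, 2, 3, 4] (1->6, 2->14, 3->13, 4->4), giving [6, 14, 13, 4].

[6, 14, 13, 4]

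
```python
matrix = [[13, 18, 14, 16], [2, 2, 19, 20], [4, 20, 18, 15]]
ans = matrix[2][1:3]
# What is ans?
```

matrix[2] = [4, 20, 18, 15]. matrix[2] has length 4. The slice matrix[2][1:3] selects indices [1, 2] (1->20, 2->18), giving [20, 18].

[20, 18]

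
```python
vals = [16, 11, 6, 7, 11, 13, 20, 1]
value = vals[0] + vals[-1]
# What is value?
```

vals has length 8. vals[0] = 16.
vals has length 8. Negative index -1 maps to positive index 8 + (-1) = 7. vals[7] = 1.
Sum: 16 + 1 = 17.

17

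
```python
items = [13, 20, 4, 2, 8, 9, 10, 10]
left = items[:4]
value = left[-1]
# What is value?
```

items has length 8. The slice items[:4] selects indices [0, 1, 2, 3] (0->13, 1->20, 2->4, 3->2), giving [13, 20, 4, 2]. So left = [13, 20, 4, 2]. Then left[-1] = 2.

2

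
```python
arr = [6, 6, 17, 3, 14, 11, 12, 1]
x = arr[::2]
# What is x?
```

arr has length 8. The slice arr[::2] selects indices [0, 2, 4, 6] (0->6, 2->17, 4->14, 6->12), giving [6, 17, 14, 12].

[6, 17, 14, 12]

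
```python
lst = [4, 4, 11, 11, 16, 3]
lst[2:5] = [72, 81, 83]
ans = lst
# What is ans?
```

lst starts as [4, 4, 11, 11, 16, 3] (length 6). The slice lst[2:5] covers indices [2, 3, 4] with values [11, 11, 16]. Replacing that slice with [72, 81, 83] (same length) produces [4, 4, 72, 81, 83, 3].

[4, 4, 72, 81, 83, 3]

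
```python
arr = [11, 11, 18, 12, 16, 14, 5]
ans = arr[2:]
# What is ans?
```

arr has length 7. The slice arr[2:] selects indices [2, 3, 4, 5, 6] (2->18, 3->12, 4->16, 5->14, 6->5), giving [18, 12, 16, 14, 5].

[18, 12, 16, 14, 5]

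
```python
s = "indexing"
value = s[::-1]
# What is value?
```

s has length 8. The slice s[::-1] selects indices [7, 6, 5, 4, 3, 2, 1, 0] (7->'g', 6->'n', 5->'i', 4->'x', 3->'e', 2->'d', 1->'n', 0->'i'), giving 'gnixedni'.

'gnixedni'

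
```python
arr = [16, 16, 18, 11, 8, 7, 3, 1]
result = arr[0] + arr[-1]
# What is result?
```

arr has length 8. arr[0] = 16.
arr has length 8. Negative index -1 maps to positive index 8 + (-1) = 7. arr[7] = 1.
Sum: 16 + 1 = 17.

17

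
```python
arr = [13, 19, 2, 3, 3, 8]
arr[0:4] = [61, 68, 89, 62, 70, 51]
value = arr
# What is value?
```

arr starts as [13, 19, 2, 3, 3, 8] (length 6). The slice arr[0:4] covers indices [0, 1, 2, 3] with values [13, 19, 2, 3]. Replacing that slice with [61, 68, 89, 62, 70, 51] (different length) produces [61, 68, 89, 62, 70, 51, 3, 8].

[61, 68, 89, 62, 70, 51, 3, 8]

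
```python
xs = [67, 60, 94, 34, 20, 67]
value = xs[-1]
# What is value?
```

xs has length 6. Negative index -1 maps to positive index 6 + (-1) = 5. xs[5] = 67.

67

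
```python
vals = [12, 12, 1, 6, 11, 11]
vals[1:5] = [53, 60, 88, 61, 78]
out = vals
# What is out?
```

vals starts as [12, 12, 1, 6, 11, 11] (length 6). The slice vals[1:5] covers indices [1, 2, 3, 4] with values [12, 1, 6, 11]. Replacing that slice with [53, 60, 88, 61, 78] (different length) produces [12, 53, 60, 88, 61, 78, 11].

[12, 53, 60, 88, 61, 78, 11]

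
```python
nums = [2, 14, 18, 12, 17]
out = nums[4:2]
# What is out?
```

nums has length 5. The slice nums[4:2] resolves to an empty index range, so the result is [].

[]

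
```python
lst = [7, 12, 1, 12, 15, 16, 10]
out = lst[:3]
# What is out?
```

lst has length 7. The slice lst[:3] selects indices [0, 1, 2] (0->7, 1->12, 2->1), giving [7, 12, 1].

[7, 12, 1]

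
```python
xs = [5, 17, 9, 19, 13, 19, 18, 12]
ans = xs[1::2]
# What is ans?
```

xs has length 8. The slice xs[1::2] selects indices [1, 3, 5, 7] (1->17, 3->19, 5->19, 7->12), giving [17, 19, 19, 12].

[17, 19, 19, 12]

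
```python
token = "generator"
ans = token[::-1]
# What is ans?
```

token has length 9. The slice token[::-1] selects indices [8, 7, 6, 5, 4, 3, 2, 1, 0] (8->'r', 7->'o', 6->'t', 5->'a', 4->'r', 3->'e', 2->'n', 1->'e', 0->'g'), giving 'rotareneg'.

'rotareneg'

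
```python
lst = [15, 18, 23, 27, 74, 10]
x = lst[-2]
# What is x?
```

lst has length 6. Negative index -2 maps to positive index 6 + (-2) = 4. lst[4] = 74.

74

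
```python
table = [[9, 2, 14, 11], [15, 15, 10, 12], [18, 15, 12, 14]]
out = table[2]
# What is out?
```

table has 3 rows. Row 2 is [18, 15, 12, 14].

[18, 15, 12, 14]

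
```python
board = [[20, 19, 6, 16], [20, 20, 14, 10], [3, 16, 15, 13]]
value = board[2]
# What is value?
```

board has 3 rows. Row 2 is [3, 16, 15, 13].

[3, 16, 15, 13]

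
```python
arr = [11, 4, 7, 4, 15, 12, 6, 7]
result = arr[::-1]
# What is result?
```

arr has length 8. The slice arr[::-1] selects indices [7, 6, 5, 4, 3, 2, 1, 0] (7->7, 6->6, 5->12, 4->15, 3->4, 2->7, 1->4, 0->11), giving [7, 6, 12, 15, 4, 7, 4, 11].

[7, 6, 12, 15, 4, 7, 4, 11]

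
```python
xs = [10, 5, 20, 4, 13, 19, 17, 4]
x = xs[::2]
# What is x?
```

xs has length 8. The slice xs[::2] selects indices [0, 2, 4, 6] (0->10, 2->20, 4->13, 6->17), giving [10, 20, 13, 17].

[10, 20, 13, 17]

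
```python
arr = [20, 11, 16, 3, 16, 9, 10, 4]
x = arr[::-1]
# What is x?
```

arr has length 8. The slice arr[::-1] selects indices [7, 6, 5, 4, 3, 2, 1, 0] (7->4, 6->10, 5->9, 4->16, 3->3, 2->16, 1->11, 0->20), giving [4, 10, 9, 16, 3, 16, 11, 20].

[4, 10, 9, 16, 3, 16, 11, 20]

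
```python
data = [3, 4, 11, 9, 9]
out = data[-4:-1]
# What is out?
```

data has length 5. The slice data[-4:-1] selects indices [1, 2, 3] (1->4, 2->11, 3->9), giving [4, 11, 9].

[4, 11, 9]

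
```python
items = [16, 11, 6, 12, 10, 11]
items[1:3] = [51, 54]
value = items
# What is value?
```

items starts as [16, 11, 6, 12, 10, 11] (length 6). The slice items[1:3] covers indices [1, 2] with values [11, 6]. Replacing that slice with [51, 54] (same length) produces [16, 51, 54, 12, 10, 11].

[16, 51, 54, 12, 10, 11]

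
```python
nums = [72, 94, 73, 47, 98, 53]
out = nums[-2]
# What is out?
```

nums has length 6. Negative index -2 maps to positive index 6 + (-2) = 4. nums[4] = 98.

98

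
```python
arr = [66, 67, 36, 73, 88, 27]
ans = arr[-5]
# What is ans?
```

arr has length 6. Negative index -5 maps to positive index 6 + (-5) = 1. arr[1] = 67.

67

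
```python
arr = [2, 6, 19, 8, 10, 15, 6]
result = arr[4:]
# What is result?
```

arr has length 7. The slice arr[4:] selects indices [4, 5, 6] (4->10, 5->15, 6->6), giving [10, 15, 6].

[10, 15, 6]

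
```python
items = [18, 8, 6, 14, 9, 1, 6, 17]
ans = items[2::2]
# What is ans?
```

items has length 8. The slice items[2::2] selects indices [2, 4, 6] (2->6, 4->9, 6->6), giving [6, 9, 6].

[6, 9, 6]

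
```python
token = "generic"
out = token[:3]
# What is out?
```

token has length 7. The slice token[:3] selects indices [0, 1, 2] (0->'g', 1->'e', 2->'n'), giving 'gen'.

'gen'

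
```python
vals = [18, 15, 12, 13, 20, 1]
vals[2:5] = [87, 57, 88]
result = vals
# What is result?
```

vals starts as [18, 15, 12, 13, 20, 1] (length 6). The slice vals[2:5] covers indices [2, 3, 4] with values [12, 13, 20]. Replacing that slice with [87, 57, 88] (same length) produces [18, 15, 87, 57, 88, 1].

[18, 15, 87, 57, 88, 1]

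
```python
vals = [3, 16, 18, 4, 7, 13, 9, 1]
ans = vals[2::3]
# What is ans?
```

vals has length 8. The slice vals[2::3] selects indices [2, 5] (2->18, 5->13), giving [18, 13].

[18, 13]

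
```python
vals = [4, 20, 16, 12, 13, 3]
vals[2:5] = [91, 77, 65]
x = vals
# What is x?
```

vals starts as [4, 20, 16, 12, 13, 3] (length 6). The slice vals[2:5] covers indices [2, 3, 4] with values [16, 12, 13]. Replacing that slice with [91, 77, 65] (same length) produces [4, 20, 91, 77, 65, 3].

[4, 20, 91, 77, 65, 3]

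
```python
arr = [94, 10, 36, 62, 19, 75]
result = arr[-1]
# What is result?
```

arr has length 6. Negative index -1 maps to positive index 6 + (-1) = 5. arr[5] = 75.

75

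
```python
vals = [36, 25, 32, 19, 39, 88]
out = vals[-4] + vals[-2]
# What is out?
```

vals has length 6. Negative index -4 maps to positive index 6 + (-4) = 2. vals[2] = 32.
vals has length 6. Negative index -2 maps to positive index 6 + (-2) = 4. vals[4] = 39.
Sum: 32 + 39 = 71.

71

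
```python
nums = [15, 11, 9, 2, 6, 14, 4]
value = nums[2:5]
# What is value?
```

nums has length 7. The slice nums[2:5] selects indices [2, 3, 4] (2->9, 3->2, 4->6), giving [9, 2, 6].

[9, 2, 6]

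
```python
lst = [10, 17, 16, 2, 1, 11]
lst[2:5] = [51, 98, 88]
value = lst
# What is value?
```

lst starts as [10, 17, 16, 2, 1, 11] (length 6). The slice lst[2:5] covers indices [2, 3, 4] with values [16, 2, 1]. Replacing that slice with [51, 98, 88] (same length) produces [10, 17, 51, 98, 88, 11].

[10, 17, 51, 98, 88, 11]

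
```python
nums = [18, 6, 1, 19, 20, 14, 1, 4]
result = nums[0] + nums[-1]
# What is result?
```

nums has length 8. nums[0] = 18.
nums has length 8. Negative index -1 maps to positive index 8 + (-1) = 7. nums[7] = 4.
Sum: 18 + 4 = 22.

22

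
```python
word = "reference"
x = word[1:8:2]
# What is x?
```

word has length 9. The slice word[1:8:2] selects indices [1, 3, 5, 7] (1->'e', 3->'e', 5->'e', 7->'c'), giving 'eeec'.

'eeec'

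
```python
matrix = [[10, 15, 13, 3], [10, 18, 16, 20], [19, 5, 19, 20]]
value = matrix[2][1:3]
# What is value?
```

matrix[2] = [19, 5, 19, 20]. matrix[2] has length 4. The slice matrix[2][1:3] selects indices [1, 2] (1->5, 2->19), giving [5, 19].

[5, 19]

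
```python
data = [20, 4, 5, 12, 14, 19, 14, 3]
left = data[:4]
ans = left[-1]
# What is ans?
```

data has length 8. The slice data[:4] selects indices [0, 1, 2, 3] (0->20, 1->4, 2->5, 3->12), giving [20, 4, 5, 12]. So left = [20, 4, 5, 12]. Then left[-1] = 12.

12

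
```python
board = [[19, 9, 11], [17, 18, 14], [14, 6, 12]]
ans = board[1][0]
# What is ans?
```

board[1] = [17, 18, 14]. Taking column 0 of that row yields 17.

17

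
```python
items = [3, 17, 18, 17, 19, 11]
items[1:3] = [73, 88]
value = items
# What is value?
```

items starts as [3, 17, 18, 17, 19, 11] (length 6). The slice items[1:3] covers indices [1, 2] with values [17, 18]. Replacing that slice with [73, 88] (same length) produces [3, 73, 88, 17, 19, 11].

[3, 73, 88, 17, 19, 11]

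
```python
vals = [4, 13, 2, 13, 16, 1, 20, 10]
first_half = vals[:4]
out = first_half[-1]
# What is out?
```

vals has length 8. The slice vals[:4] selects indices [0, 1, 2, 3] (0->4, 1->13, 2->2, 3->13), giving [4, 13, 2, 13]. So first_half = [4, 13, 2, 13]. Then first_half[-1] = 13.

13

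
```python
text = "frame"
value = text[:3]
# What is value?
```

text has length 5. The slice text[:3] selects indices [0, 1, 2] (0->'f', 1->'r', 2->'a'), giving 'fra'.

'fra'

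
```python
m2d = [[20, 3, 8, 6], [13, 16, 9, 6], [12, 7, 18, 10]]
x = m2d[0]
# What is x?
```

m2d has 3 rows. Row 0 is [20, 3, 8, 6].

[20, 3, 8, 6]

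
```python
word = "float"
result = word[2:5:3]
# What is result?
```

word has length 5. The slice word[2:5:3] selects indices [2] (2->'o'), giving 'o'.

'o'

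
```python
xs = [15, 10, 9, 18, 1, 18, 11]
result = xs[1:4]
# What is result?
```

xs has length 7. The slice xs[1:4] selects indices [1, 2, 3] (1->10, 2->9, 3->18), giving [10, 9, 18].

[10, 9, 18]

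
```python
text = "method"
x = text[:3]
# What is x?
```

text has length 6. The slice text[:3] selects indices [0, 1, 2] (0->'m', 1->'e', 2->'t'), giving 'met'.

'met'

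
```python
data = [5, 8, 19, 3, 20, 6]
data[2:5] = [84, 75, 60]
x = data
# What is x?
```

data starts as [5, 8, 19, 3, 20, 6] (length 6). The slice data[2:5] covers indices [2, 3, 4] with values [19, 3, 20]. Replacing that slice with [84, 75, 60] (same length) produces [5, 8, 84, 75, 60, 6].

[5, 8, 84, 75, 60, 6]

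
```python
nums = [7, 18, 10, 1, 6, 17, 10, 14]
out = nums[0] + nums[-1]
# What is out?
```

nums has length 8. nums[0] = 7.
nums has length 8. Negative index -1 maps to positive index 8 + (-1) = 7. nums[7] = 14.
Sum: 7 + 14 = 21.

21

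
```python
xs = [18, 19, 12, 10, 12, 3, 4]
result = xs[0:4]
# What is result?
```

xs has length 7. The slice xs[0:4] selects indices [0, 1, 2, 3] (0->18, 1->19, 2->12, 3->10), giving [18, 19, 12, 10].

[18, 19, 12, 10]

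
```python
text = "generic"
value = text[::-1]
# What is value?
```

text has length 7. The slice text[::-1] selects indices [6, 5, 4, 3, 2, 1, 0] (6->'c', 5->'i', 4->'r', 3->'e', 2->'n', 1->'e', 0->'g'), giving 'cireneg'.

'cireneg'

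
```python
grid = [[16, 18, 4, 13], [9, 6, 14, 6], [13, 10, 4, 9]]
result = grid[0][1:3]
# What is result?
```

grid[0] = [16, 18, 4, 13]. grid[0] has length 4. The slice grid[0][1:3] selects indices [1, 2] (1->18, 2->4), giving [18, 4].

[18, 4]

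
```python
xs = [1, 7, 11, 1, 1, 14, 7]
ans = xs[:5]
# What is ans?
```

xs has length 7. The slice xs[:5] selects indices [0, 1, 2, 3, 4] (0->1, 1->7, 2->11, 3->1, 4->1), giving [1, 7, 11, 1, 1].

[1, 7, 11, 1, 1]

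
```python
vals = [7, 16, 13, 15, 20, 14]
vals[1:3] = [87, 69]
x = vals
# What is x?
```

vals starts as [7, 16, 13, 15, 20, 14] (length 6). The slice vals[1:3] covers indices [1, 2] with values [16, 13]. Replacing that slice with [87, 69] (same length) produces [7, 87, 69, 15, 20, 14].

[7, 87, 69, 15, 20, 14]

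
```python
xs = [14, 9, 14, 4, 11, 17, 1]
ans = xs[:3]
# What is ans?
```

xs has length 7. The slice xs[:3] selects indices [0, 1, 2] (0->14, 1->9, 2->14), giving [14, 9, 14].

[14, 9, 14]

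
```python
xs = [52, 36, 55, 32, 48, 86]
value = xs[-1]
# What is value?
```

xs has length 6. Negative index -1 maps to positive index 6 + (-1) = 5. xs[5] = 86.

86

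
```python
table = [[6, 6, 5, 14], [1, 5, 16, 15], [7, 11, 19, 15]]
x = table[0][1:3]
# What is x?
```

table[0] = [6, 6, 5, 14]. table[0] has length 4. The slice table[0][1:3] selects indices [1, 2] (1->6, 2->5), giving [6, 5].

[6, 5]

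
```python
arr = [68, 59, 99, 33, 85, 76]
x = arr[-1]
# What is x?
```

arr has length 6. Negative index -1 maps to positive index 6 + (-1) = 5. arr[5] = 76.

76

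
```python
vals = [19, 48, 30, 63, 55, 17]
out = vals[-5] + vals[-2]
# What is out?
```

vals has length 6. Negative index -5 maps to positive index 6 + (-5) = 1. vals[1] = 48.
vals has length 6. Negative index -2 maps to positive index 6 + (-2) = 4. vals[4] = 55.
Sum: 48 + 55 = 103.

103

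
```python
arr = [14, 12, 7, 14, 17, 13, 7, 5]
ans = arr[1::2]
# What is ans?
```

arr has length 8. The slice arr[1::2] selects indices [1, 3, 5, 7] (1->12, 3->14, 5->13, 7->5), giving [12, 14, 13, 5].

[12, 14, 13, 5]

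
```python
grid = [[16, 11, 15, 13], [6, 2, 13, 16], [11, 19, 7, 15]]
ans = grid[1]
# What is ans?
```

grid has 3 rows. Row 1 is [6, 2, 13, 16].

[6, 2, 13, 16]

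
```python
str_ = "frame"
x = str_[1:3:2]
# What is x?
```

str_ has length 5. The slice str_[1:3:2] selects indices [1] (1->'r'), giving 'r'.

'r'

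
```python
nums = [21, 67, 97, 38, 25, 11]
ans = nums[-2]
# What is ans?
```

nums has length 6. Negative index -2 maps to positive index 6 + (-2) = 4. nums[4] = 25.

25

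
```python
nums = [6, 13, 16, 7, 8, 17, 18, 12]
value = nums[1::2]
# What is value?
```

nums has length 8. The slice nums[1::2] selects indices [1, 3, 5, 7] (1->13, 3->7, 5->17, 7->12), giving [13, 7, 17, 12].

[13, 7, 17, 12]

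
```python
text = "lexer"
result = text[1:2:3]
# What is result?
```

text has length 5. The slice text[1:2:3] selects indices [1] (1->'e'), giving 'e'.

'e'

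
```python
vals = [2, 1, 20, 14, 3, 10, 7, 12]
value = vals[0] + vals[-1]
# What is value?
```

vals has length 8. vals[0] = 2.
vals has length 8. Negative index -1 maps to positive index 8 + (-1) = 7. vals[7] = 12.
Sum: 2 + 12 = 14.

14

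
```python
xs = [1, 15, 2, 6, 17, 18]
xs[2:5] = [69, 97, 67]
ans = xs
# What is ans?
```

xs starts as [1, 15, 2, 6, 17, 18] (length 6). The slice xs[2:5] covers indices [2, 3, 4] with values [2, 6, 17]. Replacing that slice with [69, 97, 67] (same length) produces [1, 15, 69, 97, 67, 18].

[1, 15, 69, 97, 67, 18]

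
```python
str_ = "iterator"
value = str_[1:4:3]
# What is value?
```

str_ has length 8. The slice str_[1:4:3] selects indices [1] (1->'t'), giving 't'.

't'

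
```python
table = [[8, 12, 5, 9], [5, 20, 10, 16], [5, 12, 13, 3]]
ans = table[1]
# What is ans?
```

table has 3 rows. Row 1 is [5, 20, 10, 16].

[5, 20, 10, 16]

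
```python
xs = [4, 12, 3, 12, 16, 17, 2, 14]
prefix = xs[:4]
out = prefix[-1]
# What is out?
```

xs has length 8. The slice xs[:4] selects indices [0, 1, 2, 3] (0->4, 1->12, 2->3, 3->12), giving [4, 12, 3, 12]. So prefix = [4, 12, 3, 12]. Then prefix[-1] = 12.

12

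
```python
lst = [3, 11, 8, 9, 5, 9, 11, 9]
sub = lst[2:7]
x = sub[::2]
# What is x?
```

lst has length 8. The slice lst[2:7] selects indices [2, 3, 4, 5, 6] (2->8, 3->9, 4->5, 5->9, 6->11), giving [8, 9, 5, 9, 11]. So sub = [8, 9, 5, 9, 11]. sub has length 5. The slice sub[::2] selects indices [0, 2, 4] (0->8, 2->5, 4->11), giving [8, 5, 11].

[8, 5, 11]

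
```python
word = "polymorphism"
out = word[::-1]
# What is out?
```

word has length 12. The slice word[::-1] selects indices [11, 10, 9, 8, 7, 6, 5, 4, 3, 2, 1, 0] (11->'m', 10->'s', 9->'i', 8->'h', 7->'p', 6->'r', 5->'o', 4->'m', 3->'y', 2->'l', 1->'o', 0->'p'), giving 'msihpromylop'.

'msihpromylop'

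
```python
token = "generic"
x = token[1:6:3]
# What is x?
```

token has length 7. The slice token[1:6:3] selects indices [1, 4] (1->'e', 4->'r'), giving 'er'.

'er'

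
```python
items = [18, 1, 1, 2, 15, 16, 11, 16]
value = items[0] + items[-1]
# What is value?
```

items has length 8. items[0] = 18.
items has length 8. Negative index -1 maps to positive index 8 + (-1) = 7. items[7] = 16.
Sum: 18 + 16 = 34.

34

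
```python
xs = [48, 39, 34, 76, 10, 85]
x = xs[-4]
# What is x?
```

xs has length 6. Negative index -4 maps to positive index 6 + (-4) = 2. xs[2] = 34.

34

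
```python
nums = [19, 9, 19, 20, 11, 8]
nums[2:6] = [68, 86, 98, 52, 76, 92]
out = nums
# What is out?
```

nums starts as [19, 9, 19, 20, 11, 8] (length 6). The slice nums[2:6] covers indices [2, 3, 4, 5] with values [19, 20, 11, 8]. Replacing that slice with [68, 86, 98, 52, 76, 92] (different length) produces [19, 9, 68, 86, 98, 52, 76, 92].

[19, 9, 68, 86, 98, 52, 76, 92]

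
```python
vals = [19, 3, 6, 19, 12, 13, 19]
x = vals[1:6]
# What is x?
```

vals has length 7. The slice vals[1:6] selects indices [1, 2, 3, 4, 5] (1->3, 2->6, 3->19, 4->12, 5->13), giving [3, 6, 19, 12, 13].

[3, 6, 19, 12, 13]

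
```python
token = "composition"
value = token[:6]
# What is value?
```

token has length 11. The slice token[:6] selects indices [0, 1, 2, 3, 4, 5] (0->'c', 1->'o', 2->'m', 3->'p', 4->'o', 5->'s'), giving 'compos'.

'compos'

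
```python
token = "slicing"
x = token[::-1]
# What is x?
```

token has length 7. The slice token[::-1] selects indices [6, 5, 4, 3, 2, 1, 0] (6->'g', 5->'n', 4->'i', 3->'c', 2->'i', 1->'l', 0->'s'), giving 'gnicils'.

'gnicils'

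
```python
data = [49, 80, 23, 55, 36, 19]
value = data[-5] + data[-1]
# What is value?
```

data has length 6. Negative index -5 maps to positive index 6 + (-5) = 1. data[1] = 80.
data has length 6. Negative index -1 maps to positive index 6 + (-1) = 5. data[5] = 19.
Sum: 80 + 19 = 99.

99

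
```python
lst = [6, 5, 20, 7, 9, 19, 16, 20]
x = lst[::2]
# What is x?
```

lst has length 8. The slice lst[::2] selects indices [0, 2, 4, 6] (0->6, 2->20, 4->9, 6->16), giving [6, 20, 9, 16].

[6, 20, 9, 16]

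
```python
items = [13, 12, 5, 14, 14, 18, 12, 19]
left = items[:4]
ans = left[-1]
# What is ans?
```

items has length 8. The slice items[:4] selects indices [0, 1, 2, 3] (0->13, 1->12, 2->5, 3->14), giving [13, 12, 5, 14]. So left = [13, 12, 5, 14]. Then left[-1] = 14.

14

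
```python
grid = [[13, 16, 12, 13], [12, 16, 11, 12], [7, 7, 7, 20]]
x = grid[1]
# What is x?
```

grid has 3 rows. Row 1 is [12, 16, 11, 12].

[12, 16, 11, 12]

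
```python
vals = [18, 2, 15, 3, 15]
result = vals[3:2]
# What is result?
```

vals has length 5. The slice vals[3:2] resolves to an empty index range, so the result is [].

[]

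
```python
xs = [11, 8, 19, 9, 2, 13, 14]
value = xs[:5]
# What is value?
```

xs has length 7. The slice xs[:5] selects indices [0, 1, 2, 3, 4] (0->11, 1->8, 2->19, 3->9, 4->2), giving [11, 8, 19, 9, 2].

[11, 8, 19, 9, 2]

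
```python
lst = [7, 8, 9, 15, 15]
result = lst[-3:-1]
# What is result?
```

lst has length 5. The slice lst[-3:-1] selects indices [2, 3] (2->9, 3->15), giving [9, 15].

[9, 15]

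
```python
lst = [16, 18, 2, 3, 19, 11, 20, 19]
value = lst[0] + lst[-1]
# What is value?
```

lst has length 8. lst[0] = 16.
lst has length 8. Negative index -1 maps to positive index 8 + (-1) = 7. lst[7] = 19.
Sum: 16 + 19 = 35.

35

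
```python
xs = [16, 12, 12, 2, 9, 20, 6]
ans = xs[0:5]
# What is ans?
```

xs has length 7. The slice xs[0:5] selects indices [0, 1, 2, 3, 4] (0->16, 1->12, 2->12, 3->2, 4->9), giving [16, 12, 12, 2, 9].

[16, 12, 12, 2, 9]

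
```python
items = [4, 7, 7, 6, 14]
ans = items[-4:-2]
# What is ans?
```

items has length 5. The slice items[-4:-2] selects indices [1, 2] (1->7, 2->7), giving [7, 7].

[7, 7]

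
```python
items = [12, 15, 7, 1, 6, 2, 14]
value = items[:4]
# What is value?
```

items has length 7. The slice items[:4] selects indices [0, 1, 2, 3] (0->12, 1->15, 2->7, 3->1), giving [12, 15, 7, 1].

[12, 15, 7, 1]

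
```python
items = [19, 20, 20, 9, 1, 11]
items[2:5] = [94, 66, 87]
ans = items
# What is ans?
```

items starts as [19, 20, 20, 9, 1, 11] (length 6). The slice items[2:5] covers indices [2, 3, 4] with values [20, 9, 1]. Replacing that slice with [94, 66, 87] (same length) produces [19, 20, 94, 66, 87, 11].

[19, 20, 94, 66, 87, 11]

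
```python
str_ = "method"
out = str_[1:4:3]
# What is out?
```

str_ has length 6. The slice str_[1:4:3] selects indices [1] (1->'e'), giving 'e'.

'e'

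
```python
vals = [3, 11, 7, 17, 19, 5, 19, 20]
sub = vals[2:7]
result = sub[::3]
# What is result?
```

vals has length 8. The slice vals[2:7] selects indices [2, 3, 4, 5, 6] (2->7, 3->17, 4->19, 5->5, 6->19), giving [7, 17, 19, 5, 19]. So sub = [7, 17, 19, 5, 19]. sub has length 5. The slice sub[::3] selects indices [0, 3] (0->7, 3->5), giving [7, 5].

[7, 5]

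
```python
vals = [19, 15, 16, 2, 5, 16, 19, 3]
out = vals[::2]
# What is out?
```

vals has length 8. The slice vals[::2] selects indices [0, 2, 4, 6] (0->19, 2->16, 4->5, 6->19), giving [19, 16, 5, 19].

[19, 16, 5, 19]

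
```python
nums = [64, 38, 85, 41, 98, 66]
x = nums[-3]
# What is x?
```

nums has length 6. Negative index -3 maps to positive index 6 + (-3) = 3. nums[3] = 41.

41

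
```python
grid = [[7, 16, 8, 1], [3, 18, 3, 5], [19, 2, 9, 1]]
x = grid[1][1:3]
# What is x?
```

grid[1] = [3, 18, 3, 5]. grid[1] has length 4. The slice grid[1][1:3] selects indices [1, 2] (1->18, 2->3), giving [18, 3].

[18, 3]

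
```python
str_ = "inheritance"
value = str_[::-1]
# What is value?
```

str_ has length 11. The slice str_[::-1] selects indices [10, 9, 8, 7, 6, 5, 4, 3, 2, 1, 0] (10->'e', 9->'c', 8->'n', 7->'a', 6->'t', 5->'i', 4->'r', 3->'e', 2->'h', 1->'n', 0->'i'), giving 'ecnatirehni'.

'ecnatirehni'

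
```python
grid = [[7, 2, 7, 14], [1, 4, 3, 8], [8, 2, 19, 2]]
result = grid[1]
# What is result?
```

grid has 3 rows. Row 1 is [1, 4, 3, 8].

[1, 4, 3, 8]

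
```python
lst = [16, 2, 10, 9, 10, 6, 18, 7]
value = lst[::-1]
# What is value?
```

lst has length 8. The slice lst[::-1] selects indices [7, 6, 5, 4, 3, 2, 1, 0] (7->7, 6->18, 5->6, 4->10, 3->9, 2->10, 1->2, 0->16), giving [7, 18, 6, 10, 9, 10, 2, 16].

[7, 18, 6, 10, 9, 10, 2, 16]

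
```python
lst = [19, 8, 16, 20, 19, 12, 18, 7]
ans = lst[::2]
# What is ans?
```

lst has length 8. The slice lst[::2] selects indices [0, 2, 4, 6] (0->19, 2->16, 4->19, 6->18), giving [19, 16, 19, 18].

[19, 16, 19, 18]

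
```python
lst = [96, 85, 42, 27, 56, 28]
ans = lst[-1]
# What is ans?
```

lst has length 6. Negative index -1 maps to positive index 6 + (-1) = 5. lst[5] = 28.

28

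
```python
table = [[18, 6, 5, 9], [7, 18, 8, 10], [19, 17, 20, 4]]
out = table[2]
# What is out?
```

table has 3 rows. Row 2 is [19, 17, 20, 4].

[19, 17, 20, 4]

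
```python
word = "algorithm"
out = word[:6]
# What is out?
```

word has length 9. The slice word[:6] selects indices [0, 1, 2, 3, 4, 5] (0->'a', 1->'l', 2->'g', 3->'o', 4->'r', 5->'i'), giving 'algori'.

'algori'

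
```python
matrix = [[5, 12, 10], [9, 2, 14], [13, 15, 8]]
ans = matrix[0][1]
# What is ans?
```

matrix[0] = [5, 12, 10]. Taking column 1 of that row yields 12.

12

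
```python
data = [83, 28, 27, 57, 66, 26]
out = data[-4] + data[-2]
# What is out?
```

data has length 6. Negative index -4 maps to positive index 6 + (-4) = 2. data[2] = 27.
data has length 6. Negative index -2 maps to positive index 6 + (-2) = 4. data[4] = 66.
Sum: 27 + 66 = 93.

93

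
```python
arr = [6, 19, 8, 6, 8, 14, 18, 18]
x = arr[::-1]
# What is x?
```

arr has length 8. The slice arr[::-1] selects indices [7, 6, 5, 4, 3, 2, 1, 0] (7->18, 6->18, 5->14, 4->8, 3->6, 2->8, 1->19, 0->6), giving [18, 18, 14, 8, 6, 8, 19, 6].

[18, 18, 14, 8, 6, 8, 19, 6]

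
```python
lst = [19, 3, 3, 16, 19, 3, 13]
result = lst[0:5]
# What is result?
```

lst has length 7. The slice lst[0:5] selects indices [0, 1, 2, 3, 4] (0->19, 1->3, 2->3, 3->16, 4->19), giving [19, 3, 3, 16, 19].

[19, 3, 3, 16, 19]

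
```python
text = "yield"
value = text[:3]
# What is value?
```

text has length 5. The slice text[:3] selects indices [0, 1, 2] (0->'y', 1->'i', 2->'e'), giving 'yie'.

'yie'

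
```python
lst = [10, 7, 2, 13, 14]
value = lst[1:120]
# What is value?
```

lst has length 5. The slice lst[1:120] selects indices [1, 2, 3, 4] (1->7, 2->2, 3->13, 4->14), giving [7, 2, 13, 14].

[7, 2, 13, 14]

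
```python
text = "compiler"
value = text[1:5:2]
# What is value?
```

text has length 8. The slice text[1:5:2] selects indices [1, 3] (1->'o', 3->'p'), giving 'op'.

'op'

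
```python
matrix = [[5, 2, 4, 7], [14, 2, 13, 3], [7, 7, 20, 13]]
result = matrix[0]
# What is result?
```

matrix has 3 rows. Row 0 is [5, 2, 4, 7].

[5, 2, 4, 7]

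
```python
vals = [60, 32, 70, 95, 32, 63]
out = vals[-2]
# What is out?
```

vals has length 6. Negative index -2 maps to positive index 6 + (-2) = 4. vals[4] = 32.

32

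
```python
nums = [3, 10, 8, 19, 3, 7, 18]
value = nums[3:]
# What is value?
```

nums has length 7. The slice nums[3:] selects indices [3, 4, 5, 6] (3->19, 4->3, 5->7, 6->18), giving [19, 3, 7, 18].

[19, 3, 7, 18]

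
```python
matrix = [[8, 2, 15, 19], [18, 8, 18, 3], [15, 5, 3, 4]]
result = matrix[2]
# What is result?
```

matrix has 3 rows. Row 2 is [15, 5, 3, 4].

[15, 5, 3, 4]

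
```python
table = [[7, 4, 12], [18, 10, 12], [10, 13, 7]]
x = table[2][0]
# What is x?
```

table[2] = [10, 13, 7]. Taking column 0 of that row yields 10.

10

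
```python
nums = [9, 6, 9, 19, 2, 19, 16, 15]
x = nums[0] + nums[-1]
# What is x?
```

nums has length 8. nums[0] = 9.
nums has length 8. Negative index -1 maps to positive index 8 + (-1) = 7. nums[7] = 15.
Sum: 9 + 15 = 24.

24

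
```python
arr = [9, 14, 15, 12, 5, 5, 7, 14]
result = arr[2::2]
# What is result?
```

arr has length 8. The slice arr[2::2] selects indices [2, 4, 6] (2->15, 4->5, 6->7), giving [15, 5, 7].

[15, 5, 7]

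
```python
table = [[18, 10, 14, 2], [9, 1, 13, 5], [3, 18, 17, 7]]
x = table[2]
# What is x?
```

table has 3 rows. Row 2 is [3, 18, 17, 7].

[3, 18, 17, 7]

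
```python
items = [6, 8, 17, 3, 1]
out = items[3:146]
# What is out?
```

items has length 5. The slice items[3:146] selects indices [3, 4] (3->3, 4->1), giving [3, 1].

[3, 1]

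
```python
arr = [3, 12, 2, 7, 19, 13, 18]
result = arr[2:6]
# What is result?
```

arr has length 7. The slice arr[2:6] selects indices [2, 3, 4, 5] (2->2, 3->7, 4->19, 5->13), giving [2, 7, 19, 13].

[2, 7, 19, 13]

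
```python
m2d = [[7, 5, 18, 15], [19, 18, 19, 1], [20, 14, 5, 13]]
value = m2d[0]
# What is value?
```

m2d has 3 rows. Row 0 is [7, 5, 18, 15].

[7, 5, 18, 15]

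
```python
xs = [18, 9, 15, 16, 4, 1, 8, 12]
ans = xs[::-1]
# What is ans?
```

xs has length 8. The slice xs[::-1] selects indices [7, 6, 5, 4, 3, 2, 1, 0] (7->12, 6->8, 5->1, 4->4, 3->16, 2->15, 1->9, 0->18), giving [12, 8, 1, 4, 16, 15, 9, 18].

[12, 8, 1, 4, 16, 15, 9, 18]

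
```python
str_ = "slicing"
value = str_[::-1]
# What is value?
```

str_ has length 7. The slice str_[::-1] selects indices [6, 5, 4, 3, 2, 1, 0] (6->'g', 5->'n', 4->'i', 3->'c', 2->'i', 1->'l', 0->'s'), giving 'gnicils'.

'gnicils'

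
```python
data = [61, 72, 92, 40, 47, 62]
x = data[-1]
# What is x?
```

data has length 6. Negative index -1 maps to positive index 6 + (-1) = 5. data[5] = 62.

62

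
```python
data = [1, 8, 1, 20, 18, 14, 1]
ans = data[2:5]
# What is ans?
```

data has length 7. The slice data[2:5] selects indices [2, 3, 4] (2->1, 3->20, 4->18), giving [1, 20, 18].

[1, 20, 18]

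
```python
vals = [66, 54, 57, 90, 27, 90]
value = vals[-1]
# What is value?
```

vals has length 6. Negative index -1 maps to positive index 6 + (-1) = 5. vals[5] = 90.

90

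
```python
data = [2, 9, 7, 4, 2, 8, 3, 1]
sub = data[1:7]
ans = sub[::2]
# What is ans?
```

data has length 8. The slice data[1:7] selects indices [1, 2, 3, 4, 5, 6] (1->9, 2->7, 3->4, 4->2, 5->8, 6->3), giving [9, 7, 4, 2, 8, 3]. So sub = [9, 7, 4, 2, 8, 3]. sub has length 6. The slice sub[::2] selects indices [0, 2, 4] (0->9, 2->4, 4->8), giving [9, 4, 8].

[9, 4, 8]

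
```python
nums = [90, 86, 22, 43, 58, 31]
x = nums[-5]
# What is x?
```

nums has length 6. Negative index -5 maps to positive index 6 + (-5) = 1. nums[1] = 86.

86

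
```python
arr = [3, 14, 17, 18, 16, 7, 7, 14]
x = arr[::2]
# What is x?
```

arr has length 8. The slice arr[::2] selects indices [0, 2, 4, 6] (0->3, 2->17, 4->16, 6->7), giving [3, 17, 16, 7].

[3, 17, 16, 7]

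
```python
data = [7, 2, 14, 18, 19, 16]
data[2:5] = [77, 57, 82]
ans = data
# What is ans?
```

data starts as [7, 2, 14, 18, 19, 16] (length 6). The slice data[2:5] covers indices [2, 3, 4] with values [14, 18, 19]. Replacing that slice with [77, 57, 82] (same length) produces [7, 2, 77, 57, 82, 16].

[7, 2, 77, 57, 82, 16]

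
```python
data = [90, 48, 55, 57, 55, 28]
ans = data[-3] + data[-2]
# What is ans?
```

data has length 6. Negative index -3 maps to positive index 6 + (-3) = 3. data[3] = 57.
data has length 6. Negative index -2 maps to positive index 6 + (-2) = 4. data[4] = 55.
Sum: 57 + 55 = 112.

112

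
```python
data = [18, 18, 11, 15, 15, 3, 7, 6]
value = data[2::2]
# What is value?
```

data has length 8. The slice data[2::2] selects indices [2, 4, 6] (2->11, 4->15, 6->7), giving [11, 15, 7].

[11, 15, 7]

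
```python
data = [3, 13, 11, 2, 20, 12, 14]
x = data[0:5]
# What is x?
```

data has length 7. The slice data[0:5] selects indices [0, 1, 2, 3, 4] (0->3, 1->13, 2->11, 3->2, 4->20), giving [3, 13, 11, 2, 20].

[3, 13, 11, 2, 20]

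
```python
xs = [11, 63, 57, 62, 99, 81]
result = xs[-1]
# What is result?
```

xs has length 6. Negative index -1 maps to positive index 6 + (-1) = 5. xs[5] = 81.

81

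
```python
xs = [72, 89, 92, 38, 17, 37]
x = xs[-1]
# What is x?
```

xs has length 6. Negative index -1 maps to positive index 6 + (-1) = 5. xs[5] = 37.

37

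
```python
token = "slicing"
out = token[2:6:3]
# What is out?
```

token has length 7. The slice token[2:6:3] selects indices [2, 5] (2->'i', 5->'n'), giving 'in'.

'in'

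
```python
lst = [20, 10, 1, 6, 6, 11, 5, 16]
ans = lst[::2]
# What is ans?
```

lst has length 8. The slice lst[::2] selects indices [0, 2, 4, 6] (0->20, 2->1, 4->6, 6->5), giving [20, 1, 6, 5].

[20, 1, 6, 5]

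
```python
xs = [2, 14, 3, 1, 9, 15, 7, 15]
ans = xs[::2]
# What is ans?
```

xs has length 8. The slice xs[::2] selects indices [0, 2, 4, 6] (0->2, 2->3, 4->9, 6->7), giving [2, 3, 9, 7].

[2, 3, 9, 7]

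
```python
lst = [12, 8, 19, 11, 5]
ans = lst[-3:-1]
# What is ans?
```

lst has length 5. The slice lst[-3:-1] selects indices [2, 3] (2->19, 3->11), giving [19, 11].

[19, 11]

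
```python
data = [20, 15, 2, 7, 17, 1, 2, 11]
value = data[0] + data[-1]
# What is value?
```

data has length 8. data[0] = 20.
data has length 8. Negative index -1 maps to positive index 8 + (-1) = 7. data[7] = 11.
Sum: 20 + 11 = 31.

31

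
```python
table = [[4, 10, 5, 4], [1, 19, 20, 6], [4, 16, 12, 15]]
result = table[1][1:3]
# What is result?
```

table[1] = [1, 19, 20, 6]. table[1] has length 4. The slice table[1][1:3] selects indices [1, 2] (1->19, 2->20), giving [19, 20].

[19, 20]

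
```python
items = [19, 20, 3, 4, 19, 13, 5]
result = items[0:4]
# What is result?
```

items has length 7. The slice items[0:4] selects indices [0, 1, 2, 3] (0->19, 1->20, 2->3, 3->4), giving [19, 20, 3, 4].

[19, 20, 3, 4]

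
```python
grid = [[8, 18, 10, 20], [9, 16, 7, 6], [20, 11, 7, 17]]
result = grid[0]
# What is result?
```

grid has 3 rows. Row 0 is [8, 18, 10, 20].

[8, 18, 10, 20]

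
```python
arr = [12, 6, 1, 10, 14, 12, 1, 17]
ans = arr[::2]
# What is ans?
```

arr has length 8. The slice arr[::2] selects indices [0, 2, 4, 6] (0->12, 2->1, 4->14, 6->1), giving [12, 1, 14, 1].

[12, 1, 14, 1]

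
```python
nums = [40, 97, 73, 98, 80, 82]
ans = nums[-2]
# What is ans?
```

nums has length 6. Negative index -2 maps to positive index 6 + (-2) = 4. nums[4] = 80.

80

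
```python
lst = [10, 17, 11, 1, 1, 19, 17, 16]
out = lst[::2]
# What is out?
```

lst has length 8. The slice lst[::2] selects indices [0, 2, 4, 6] (0->10, 2->11, 4->1, 6->17), giving [10, 11, 1, 17].

[10, 11, 1, 17]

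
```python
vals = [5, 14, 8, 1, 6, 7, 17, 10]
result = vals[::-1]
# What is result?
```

vals has length 8. The slice vals[::-1] selects indices [7, 6, 5, 4, 3, 2, 1, 0] (7->10, 6->17, 5->7, 4->6, 3->1, 2->8, 1->14, 0->5), giving [10, 17, 7, 6, 1, 8, 14, 5].

[10, 17, 7, 6, 1, 8, 14, 5]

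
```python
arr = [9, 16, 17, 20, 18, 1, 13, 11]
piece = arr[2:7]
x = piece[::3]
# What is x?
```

arr has length 8. The slice arr[2:7] selects indices [2, 3, 4, 5, 6] (2->17, 3->20, 4->18, 5->1, 6->13), giving [17, 20, 18, 1, 13]. So piece = [17, 20, 18, 1, 13]. piece has length 5. The slice piece[::3] selects indices [0, 3] (0->17, 3->1), giving [17, 1].

[17, 1]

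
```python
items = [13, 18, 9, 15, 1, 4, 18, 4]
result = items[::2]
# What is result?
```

items has length 8. The slice items[::2] selects indices [0, 2, 4, 6] (0->13, 2->9, 4->1, 6->18), giving [13, 9, 1, 18].

[13, 9, 1, 18]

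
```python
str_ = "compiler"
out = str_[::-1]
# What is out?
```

str_ has length 8. The slice str_[::-1] selects indices [7, 6, 5, 4, 3, 2, 1, 0] (7->'r', 6->'e', 5->'l', 4->'i', 3->'p', 2->'m', 1->'o', 0->'c'), giving 'relipmoc'.

'relipmoc'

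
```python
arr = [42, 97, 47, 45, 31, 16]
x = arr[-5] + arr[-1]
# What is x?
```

arr has length 6. Negative index -5 maps to positive index 6 + (-5) = 1. arr[1] = 97.
arr has length 6. Negative index -1 maps to positive index 6 + (-1) = 5. arr[5] = 16.
Sum: 97 + 16 = 113.

113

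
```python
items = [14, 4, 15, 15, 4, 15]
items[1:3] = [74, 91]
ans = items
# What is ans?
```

items starts as [14, 4, 15, 15, 4, 15] (length 6). The slice items[1:3] covers indices [1, 2] with values [4, 15]. Replacing that slice with [74, 91] (same length) produces [14, 74, 91, 15, 4, 15].

[14, 74, 91, 15, 4, 15]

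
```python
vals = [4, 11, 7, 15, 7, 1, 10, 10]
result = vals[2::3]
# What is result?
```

vals has length 8. The slice vals[2::3] selects indices [2, 5] (2->7, 5->1), giving [7, 1].

[7, 1]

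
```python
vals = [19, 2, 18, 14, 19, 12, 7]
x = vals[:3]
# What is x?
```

vals has length 7. The slice vals[:3] selects indices [0, 1, 2] (0->19, 1->2, 2->18), giving [19, 2, 18].

[19, 2, 18]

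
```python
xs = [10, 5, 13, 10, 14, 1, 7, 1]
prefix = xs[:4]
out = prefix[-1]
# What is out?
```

xs has length 8. The slice xs[:4] selects indices [0, 1, 2, 3] (0->10, 1->5, 2->13, 3->10), giving [10, 5, 13, 10]. So prefix = [10, 5, 13, 10]. Then prefix[-1] = 10.

10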